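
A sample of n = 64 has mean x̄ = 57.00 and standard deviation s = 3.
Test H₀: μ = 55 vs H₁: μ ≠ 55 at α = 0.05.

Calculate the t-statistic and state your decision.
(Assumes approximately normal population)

df = n - 1 = 63
SE = s/√n = 3/√64 = 0.3750
t = (x̄ - μ₀)/SE = (57.00 - 55)/0.3750 = 5.3333
Critical value: t_{0.025,63} = ±1.998
p-value < 0.0001
Decision: reject H₀

Answer: t = 5.3333, reject H₀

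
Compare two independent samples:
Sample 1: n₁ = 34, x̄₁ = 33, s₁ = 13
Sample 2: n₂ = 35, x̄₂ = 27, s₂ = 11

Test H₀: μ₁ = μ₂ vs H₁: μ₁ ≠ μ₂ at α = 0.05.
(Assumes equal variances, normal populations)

Answer: t = 2.0718, reject H₀

Derivation:
Pooled variance: s²_p = [33×13² + 34×11²]/(67) = 144.6418
s_p = 12.0267
SE = s_p×√(1/n₁ + 1/n₂) = 12.0267×√(1/34 + 1/35) = 2.8960
t = (x̄₁ - x̄₂)/SE = (33 - 27)/2.8960 = 2.0718
df = 67, t-critical = ±1.996
Decision: reject H₀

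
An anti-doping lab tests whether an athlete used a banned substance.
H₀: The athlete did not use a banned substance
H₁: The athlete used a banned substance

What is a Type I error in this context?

A Type I error (probability α) occurs when we reject a true H₀.
A Type II error (probability β) occurs when we fail to reject a false H₀.

Answer: Falsely accusing a clean athlete of doping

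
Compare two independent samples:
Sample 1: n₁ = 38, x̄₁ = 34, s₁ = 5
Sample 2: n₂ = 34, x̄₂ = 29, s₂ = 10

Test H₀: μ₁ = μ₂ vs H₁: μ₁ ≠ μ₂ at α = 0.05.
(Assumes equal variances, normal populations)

Pooled variance: s²_p = [37×5² + 33×10²]/(70) = 60.3571
s_p = 7.7690
SE = s_p×√(1/n₁ + 1/n₂) = 7.7690×√(1/38 + 1/34) = 1.8340
t = (x̄₁ - x̄₂)/SE = (34 - 29)/1.8340 = 2.7263
df = 70, t-critical = ±1.994
Decision: reject H₀

Answer: t = 2.7263, reject H₀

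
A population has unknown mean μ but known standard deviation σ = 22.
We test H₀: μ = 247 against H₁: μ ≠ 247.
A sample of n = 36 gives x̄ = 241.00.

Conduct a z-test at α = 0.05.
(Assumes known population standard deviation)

Answer: z = -1.6363, fail to reject H₀

Derivation:
Standard error: SE = σ/√n = 22/√36 = 3.6667
z-statistic: z = (x̄ - μ₀)/SE = (241.00 - 247)/3.6667 = -1.6363
Critical value: ±1.960
p-value = 0.1018
Decision: fail to reject H₀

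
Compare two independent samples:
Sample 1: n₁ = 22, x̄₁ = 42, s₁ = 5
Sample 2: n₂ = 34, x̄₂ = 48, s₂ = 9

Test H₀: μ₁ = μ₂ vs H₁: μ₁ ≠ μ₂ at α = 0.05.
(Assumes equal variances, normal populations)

Pooled variance: s²_p = [21×5² + 33×9²]/(54) = 59.2222
s_p = 7.6956
SE = s_p×√(1/n₁ + 1/n₂) = 7.6956×√(1/22 + 1/34) = 2.1056
t = (x̄₁ - x̄₂)/SE = (42 - 48)/2.1056 = -2.8495
df = 54, t-critical = ±2.005
Decision: reject H₀

Answer: t = -2.8495, reject H₀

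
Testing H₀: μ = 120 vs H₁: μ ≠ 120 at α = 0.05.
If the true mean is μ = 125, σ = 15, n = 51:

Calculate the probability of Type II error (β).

Answer: β ≈ 0.3371

Derivation:
SE = σ/√n = 15/√51 = 2.1004
Critical values: μ₀ ± z_0.025×SE = 120 ± 1.960×2.1004
Acceptance region: (115.8832, 124.1168)
Under H₁ (μ = 125): z_high = (124.1168 - 125)/2.1004 = -0.4205, z_low = (115.8832 - 125)/2.1004 = -4.3405
β = P(not reject | H₁) = Φ(-0.4205) - Φ(-4.3405) ≈ 0.3371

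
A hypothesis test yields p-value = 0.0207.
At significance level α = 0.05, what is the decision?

Compare p-value to α:
0.0207 < 0.05
Decision: reject H₀

Answer: reject H₀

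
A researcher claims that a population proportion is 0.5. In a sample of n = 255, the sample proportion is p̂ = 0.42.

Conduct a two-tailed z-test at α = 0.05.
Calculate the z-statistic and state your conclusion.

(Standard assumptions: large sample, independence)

H₀: p = 0.5, H₁: p ≠ 0.5
Standard error: SE = √(p₀(1-p₀)/n) = √(0.5×0.5/255) = 0.031311
z-statistic: z = (p̂ - p₀)/SE = (0.42 - 0.5)/0.031311 = -2.5550
Critical value: z_0.025 = ±1.960
p-value = 0.0106
Decision: reject H₀ at α = 0.05

Answer: z = -2.5550, reject H₀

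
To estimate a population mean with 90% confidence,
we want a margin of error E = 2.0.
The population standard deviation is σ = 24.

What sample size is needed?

z_0.05 = 1.645
n = (z×σ/E)² = (1.645×24/2.0)²
n = 389.6676
Round up: n = 390

Answer: n = 390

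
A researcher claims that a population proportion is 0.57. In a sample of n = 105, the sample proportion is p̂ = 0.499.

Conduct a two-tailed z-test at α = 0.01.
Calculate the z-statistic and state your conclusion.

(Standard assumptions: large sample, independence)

Answer: z = -1.4696, fail to reject H₀

Derivation:
H₀: p = 0.57, H₁: p ≠ 0.57
Standard error: SE = √(p₀(1-p₀)/n) = √(0.57×0.43/105) = 0.048314
z-statistic: z = (p̂ - p₀)/SE = (0.499 - 0.57)/0.048314 = -1.4696
Critical value: z_0.005 = ±2.576
p-value = 0.1417
Decision: fail to reject H₀ at α = 0.01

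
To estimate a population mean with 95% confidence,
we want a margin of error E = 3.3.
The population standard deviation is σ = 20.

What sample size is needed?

Answer: n = 142

Derivation:
z_0.025 = 1.960
n = (z×σ/E)² = (1.960×20/3.3)²
n = 141.1056
Round up: n = 142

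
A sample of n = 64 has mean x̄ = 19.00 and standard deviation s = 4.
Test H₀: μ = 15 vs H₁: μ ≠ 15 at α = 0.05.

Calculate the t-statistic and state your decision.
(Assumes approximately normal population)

Answer: t = 8.0000, reject H₀

Derivation:
df = n - 1 = 63
SE = s/√n = 4/√64 = 0.5000
t = (x̄ - μ₀)/SE = (19.00 - 15)/0.5000 = 8.0000
Critical value: t_{0.025,63} = ±1.998
p-value < 0.0001
Decision: reject H₀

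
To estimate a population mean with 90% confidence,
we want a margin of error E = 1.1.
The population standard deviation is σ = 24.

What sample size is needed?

Answer: n = 1289

Derivation:
z_0.05 = 1.645
n = (z×σ/E)² = (1.645×24/1.1)²
n = 1288.1574
Round up: n = 1289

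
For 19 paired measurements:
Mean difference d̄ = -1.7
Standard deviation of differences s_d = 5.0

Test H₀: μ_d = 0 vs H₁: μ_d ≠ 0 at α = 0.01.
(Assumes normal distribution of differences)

Answer: t = -1.4820, fail to reject H₀

Derivation:
df = n - 1 = 18
SE = s_d/√n = 5.0/√19 = 1.1471
t = d̄/SE = -1.7/1.1471 = -1.4820
Critical value: t_{0.005,18} = ±2.878
p-value ≈ 0.1556
Decision: fail to reject H₀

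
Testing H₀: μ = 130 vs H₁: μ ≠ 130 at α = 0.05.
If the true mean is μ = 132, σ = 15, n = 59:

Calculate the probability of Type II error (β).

Answer: β ≈ 0.8239

Derivation:
SE = σ/√n = 15/√59 = 1.9528
Critical values: μ₀ ± z_0.025×SE = 130 ± 1.960×1.9528
Acceptance region: (126.1725, 133.8275)
Under H₁ (μ = 132): z_high = (133.8275 - 132)/1.9528 = 0.9358, z_low = (126.1725 - 132)/1.9528 = -2.9842
β = P(not reject | H₁) = Φ(0.9358) - Φ(-2.9842) ≈ 0.8239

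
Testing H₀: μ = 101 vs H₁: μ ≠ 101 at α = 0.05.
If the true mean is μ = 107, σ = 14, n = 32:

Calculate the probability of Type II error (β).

SE = σ/√n = 14/√32 = 2.4749
Critical values: μ₀ ± z_0.025×SE = 101 ± 1.960×2.4749
Acceptance region: (96.1492, 105.8508)
Under H₁ (μ = 107): z_high = (105.8508 - 107)/2.4749 = -0.4643, z_low = (96.1492 - 107)/2.4749 = -4.3843
β = P(not reject | H₁) = Φ(-0.4643) - Φ(-4.3843) ≈ 0.3212

Answer: β ≈ 0.3212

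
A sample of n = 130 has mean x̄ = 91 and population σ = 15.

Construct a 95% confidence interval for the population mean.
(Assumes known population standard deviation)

Answer: (88.4214, 93.5786)

Derivation:
Confidence level: 95%, α = 0.05
z_0.025 = 1.960
SE = σ/√n = 15/√130 = 1.3156
Margin of error = 1.960 × 1.3156 = 2.5786
CI: x̄ ± margin = 91 ± 2.5786
CI: (88.4214, 93.5786)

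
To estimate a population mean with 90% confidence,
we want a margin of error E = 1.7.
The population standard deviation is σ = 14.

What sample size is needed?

Answer: n = 184

Derivation:
z_0.05 = 1.645
n = (z×σ/E)² = (1.645×14/1.7)²
n = 183.5228
Round up: n = 184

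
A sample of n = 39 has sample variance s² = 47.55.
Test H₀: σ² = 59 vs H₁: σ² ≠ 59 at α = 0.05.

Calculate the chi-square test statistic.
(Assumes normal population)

Answer: χ² = 30.6254, fail to reject H₀

Derivation:
df = n - 1 = 38
χ² = (n-1)s²/σ₀² = 38×47.55/59 = 30.6254
Critical values: χ²_{0.975,38} = 22.878, χ²_{0.025,38} = 56.896
Rejection region: χ² < 22.878 or χ² > 56.896
Decision: fail to reject H₀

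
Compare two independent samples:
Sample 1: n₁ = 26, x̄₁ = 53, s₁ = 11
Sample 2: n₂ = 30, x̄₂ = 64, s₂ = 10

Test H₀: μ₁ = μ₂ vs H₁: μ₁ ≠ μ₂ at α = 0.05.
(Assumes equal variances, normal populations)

Answer: t = -3.9192, reject H₀

Derivation:
Pooled variance: s²_p = [25×11² + 29×10²]/(54) = 109.7222
s_p = 10.4748
SE = s_p×√(1/n₁ + 1/n₂) = 10.4748×√(1/26 + 1/30) = 2.8067
t = (x̄₁ - x̄₂)/SE = (53 - 64)/2.8067 = -3.9192
df = 54, t-critical = ±2.005
Decision: reject H₀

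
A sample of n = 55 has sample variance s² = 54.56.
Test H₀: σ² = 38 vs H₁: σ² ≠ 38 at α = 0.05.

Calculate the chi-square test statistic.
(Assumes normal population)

Answer: χ² = 77.5326, reject H₀

Derivation:
df = n - 1 = 54
χ² = (n-1)s²/σ₀² = 54×54.56/38 = 77.5326
Critical values: χ²_{0.975,54} = 35.586, χ²_{0.025,54} = 76.192
Rejection region: χ² < 35.586 or χ² > 76.192
Decision: reject H₀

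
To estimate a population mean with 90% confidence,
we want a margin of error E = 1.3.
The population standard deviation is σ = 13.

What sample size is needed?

Answer: n = 271

Derivation:
z_0.05 = 1.645
n = (z×σ/E)² = (1.645×13/1.3)²
n = 270.6025
Round up: n = 271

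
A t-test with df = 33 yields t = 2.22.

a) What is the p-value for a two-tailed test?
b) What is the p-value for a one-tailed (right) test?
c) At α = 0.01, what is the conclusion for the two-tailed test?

Using t-distribution with df = 33:
a) Two-tailed: p = 2×P(T > 2.22) = 0.0334
b) One-tailed: p = P(T > 2.22) = 0.0167
c) 0.0334 ≥ 0.01, fail to reject H₀

Answer: a) 0.0334, b) 0.0167, c) fail to reject H₀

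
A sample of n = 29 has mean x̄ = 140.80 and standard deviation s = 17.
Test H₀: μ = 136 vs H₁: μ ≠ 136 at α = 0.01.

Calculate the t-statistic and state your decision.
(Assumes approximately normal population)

df = n - 1 = 28
SE = s/√n = 17/√29 = 3.1568
t = (x̄ - μ₀)/SE = (140.80 - 136)/3.1568 = 1.5205
Critical value: t_{0.005,28} = ±2.763
p-value ≈ 0.1396
Decision: fail to reject H₀

Answer: t = 1.5205, fail to reject H₀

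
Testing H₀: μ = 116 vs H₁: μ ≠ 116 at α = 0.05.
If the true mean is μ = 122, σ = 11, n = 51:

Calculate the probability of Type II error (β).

Answer: β ≈ 0.0265

Derivation:
SE = σ/√n = 11/√51 = 1.5403
Critical values: μ₀ ± z_0.025×SE = 116 ± 1.960×1.5403
Acceptance region: (112.9810, 119.0190)
Under H₁ (μ = 122): z_high = (119.0190 - 122)/1.5403 = -1.9353, z_low = (112.9810 - 122)/1.5403 = -5.8554
β = P(not reject | H₁) = Φ(-1.9353) - Φ(-5.8554) ≈ 0.0265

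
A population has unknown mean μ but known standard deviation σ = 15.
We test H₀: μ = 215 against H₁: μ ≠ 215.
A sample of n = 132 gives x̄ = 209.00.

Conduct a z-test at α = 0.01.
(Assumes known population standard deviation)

Standard error: SE = σ/√n = 15/√132 = 1.3056
z-statistic: z = (x̄ - μ₀)/SE = (209.00 - 215)/1.3056 = -4.5956
Critical value: ±2.576
p-value < 0.0001
Decision: reject H₀

Answer: z = -4.5956, reject H₀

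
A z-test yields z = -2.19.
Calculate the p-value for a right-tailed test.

Answer: p-value ≈ 0.9857

Derivation:
For z = -2.19:
p = P(Z > -2.19) = 1 - Φ(-2.19) = 0.9857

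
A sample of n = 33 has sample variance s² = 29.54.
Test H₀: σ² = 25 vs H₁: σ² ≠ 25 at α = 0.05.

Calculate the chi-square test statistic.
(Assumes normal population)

df = n - 1 = 32
χ² = (n-1)s²/σ₀² = 32×29.54/25 = 37.8112
Critical values: χ²_{0.975,32} = 18.291, χ²_{0.025,32} = 49.480
Rejection region: χ² < 18.291 or χ² > 49.480
Decision: fail to reject H₀

Answer: χ² = 37.8112, fail to reject H₀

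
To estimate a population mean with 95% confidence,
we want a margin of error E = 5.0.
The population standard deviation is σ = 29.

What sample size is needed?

z_0.025 = 1.960
n = (z×σ/E)² = (1.960×29/5.0)²
n = 129.2314
Round up: n = 130

Answer: n = 130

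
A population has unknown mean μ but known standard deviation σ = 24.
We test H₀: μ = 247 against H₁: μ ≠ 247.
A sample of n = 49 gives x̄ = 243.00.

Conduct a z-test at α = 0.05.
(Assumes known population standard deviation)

Standard error: SE = σ/√n = 24/√49 = 3.4286
z-statistic: z = (x̄ - μ₀)/SE = (243.00 - 247)/3.4286 = -1.1667
Critical value: ±1.960
p-value = 0.2433
Decision: fail to reject H₀

Answer: z = -1.1667, fail to reject H₀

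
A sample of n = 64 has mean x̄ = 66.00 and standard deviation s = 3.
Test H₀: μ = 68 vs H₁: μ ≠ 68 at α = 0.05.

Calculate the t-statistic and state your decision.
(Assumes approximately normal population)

df = n - 1 = 63
SE = s/√n = 3/√64 = 0.3750
t = (x̄ - μ₀)/SE = (66.00 - 68)/0.3750 = -5.3333
Critical value: t_{0.025,63} = ±1.998
p-value < 0.0001
Decision: reject H₀

Answer: t = -5.3333, reject H₀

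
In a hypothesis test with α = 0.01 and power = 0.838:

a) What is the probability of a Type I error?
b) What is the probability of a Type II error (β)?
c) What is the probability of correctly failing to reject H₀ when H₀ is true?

Answer: a) 0.01, b) 0.162, c) 0.99

Derivation:
a) Type I error probability = α = 0.01
b) Power = P(reject H₀ | H₁ true) = 1 - β = 0.838, so Type II error probability = β = 1 - Power = 0.162
c) P(fail to reject H₀ | H₀ true) = 1 - α = 0.99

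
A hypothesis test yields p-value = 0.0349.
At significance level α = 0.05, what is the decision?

Compare p-value to α:
0.0349 < 0.05
Decision: reject H₀

Answer: reject H₀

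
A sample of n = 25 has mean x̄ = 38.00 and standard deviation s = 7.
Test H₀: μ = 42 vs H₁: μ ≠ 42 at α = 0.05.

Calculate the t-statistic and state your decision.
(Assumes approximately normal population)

Answer: t = -2.8571, reject H₀

Derivation:
df = n - 1 = 24
SE = s/√n = 7/√25 = 1.4000
t = (x̄ - μ₀)/SE = (38.00 - 42)/1.4000 = -2.8571
Critical value: t_{0.025,24} = ±2.064
p-value ≈ 0.0087
Decision: reject H₀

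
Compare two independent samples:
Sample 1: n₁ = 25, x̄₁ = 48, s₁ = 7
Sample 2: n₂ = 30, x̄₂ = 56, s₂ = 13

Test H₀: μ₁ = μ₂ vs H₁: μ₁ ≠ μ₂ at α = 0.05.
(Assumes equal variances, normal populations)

Pooled variance: s²_p = [24×7² + 29×13²]/(53) = 114.6604
s_p = 10.7080
SE = s_p×√(1/n₁ + 1/n₂) = 10.7080×√(1/25 + 1/30) = 2.8997
t = (x̄₁ - x̄₂)/SE = (48 - 56)/2.8997 = -2.7589
df = 53, t-critical = ±2.006
Decision: reject H₀

Answer: t = -2.7589, reject H₀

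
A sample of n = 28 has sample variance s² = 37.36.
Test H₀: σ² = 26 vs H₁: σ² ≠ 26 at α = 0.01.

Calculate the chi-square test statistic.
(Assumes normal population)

Answer: χ² = 38.7969, fail to reject H₀

Derivation:
df = n - 1 = 27
χ² = (n-1)s²/σ₀² = 27×37.36/26 = 38.7969
Critical values: χ²_{0.995,27} = 11.808, χ²_{0.005,27} = 49.645
Rejection region: χ² < 11.808 or χ² > 49.645
Decision: fail to reject H₀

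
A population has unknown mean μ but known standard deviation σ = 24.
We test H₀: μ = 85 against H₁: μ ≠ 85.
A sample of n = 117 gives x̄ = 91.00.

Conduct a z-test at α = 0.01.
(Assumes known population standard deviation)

Answer: z = 2.7042, reject H₀

Derivation:
Standard error: SE = σ/√n = 24/√117 = 2.2188
z-statistic: z = (x̄ - μ₀)/SE = (91.00 - 85)/2.2188 = 2.7042
Critical value: ±2.576
p-value = 0.0068
Decision: reject H₀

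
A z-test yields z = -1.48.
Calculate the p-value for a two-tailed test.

Answer: p-value ≈ 0.1389

Derivation:
For z = -1.48:
p = 2×P(Z > |-1.48|) = 2×(1 - Φ(1.48)) = 0.1389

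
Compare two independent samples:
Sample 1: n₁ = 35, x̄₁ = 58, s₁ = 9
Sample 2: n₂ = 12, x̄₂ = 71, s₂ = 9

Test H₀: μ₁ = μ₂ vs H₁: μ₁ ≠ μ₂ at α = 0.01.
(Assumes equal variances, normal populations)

Answer: t = -4.3179, reject H₀

Derivation:
Pooled variance: s²_p = [34×9² + 11×9²]/(45) = 81.0000
s_p = 9.0000
SE = s_p×√(1/n₁ + 1/n₂) = 9.0000×√(1/35 + 1/12) = 3.0107
t = (x̄₁ - x̄₂)/SE = (58 - 71)/3.0107 = -4.3179
df = 45, t-critical = ±2.690
Decision: reject H₀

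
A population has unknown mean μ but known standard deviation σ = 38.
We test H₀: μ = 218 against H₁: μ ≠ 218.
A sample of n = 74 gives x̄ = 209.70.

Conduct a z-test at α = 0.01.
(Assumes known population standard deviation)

Answer: z = -1.8789, fail to reject H₀

Derivation:
Standard error: SE = σ/√n = 38/√74 = 4.4174
z-statistic: z = (x̄ - μ₀)/SE = (209.70 - 218)/4.4174 = -1.8789
Critical value: ±2.576
p-value = 0.0603
Decision: fail to reject H₀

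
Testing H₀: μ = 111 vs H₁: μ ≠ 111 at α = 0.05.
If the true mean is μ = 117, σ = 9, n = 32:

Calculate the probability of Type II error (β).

Answer: β ≈ 0.0351

Derivation:
SE = σ/√n = 9/√32 = 1.5910
Critical values: μ₀ ± z_0.025×SE = 111 ± 1.960×1.5910
Acceptance region: (107.8816, 114.1184)
Under H₁ (μ = 117): z_high = (114.1184 - 117)/1.5910 = -1.8112, z_low = (107.8816 - 117)/1.5910 = -5.7312
β = P(not reject | H₁) = Φ(-1.8112) - Φ(-5.7312) ≈ 0.0351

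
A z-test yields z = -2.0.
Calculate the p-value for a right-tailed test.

For z = -2.0:
p = P(Z > -2.0) = 1 - Φ(-2.0) = 0.9772

Answer: p-value ≈ 0.9772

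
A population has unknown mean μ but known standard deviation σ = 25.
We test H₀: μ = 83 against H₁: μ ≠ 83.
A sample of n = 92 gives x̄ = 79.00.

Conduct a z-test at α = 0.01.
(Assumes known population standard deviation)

Standard error: SE = σ/√n = 25/√92 = 2.6064
z-statistic: z = (x̄ - μ₀)/SE = (79.00 - 83)/2.6064 = -1.5347
Critical value: ±2.576
p-value = 0.1249
Decision: fail to reject H₀

Answer: z = -1.5347, fail to reject H₀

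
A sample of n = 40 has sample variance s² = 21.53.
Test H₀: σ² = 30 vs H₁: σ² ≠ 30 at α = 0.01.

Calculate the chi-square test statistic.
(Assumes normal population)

df = n - 1 = 39
χ² = (n-1)s²/σ₀² = 39×21.53/30 = 27.9890
Critical values: χ²_{0.995,39} = 19.996, χ²_{0.005,39} = 65.476
Rejection region: χ² < 19.996 or χ² > 65.476
Decision: fail to reject H₀

Answer: χ² = 27.9890, fail to reject H₀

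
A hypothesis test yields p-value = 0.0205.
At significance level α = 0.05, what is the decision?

Answer: reject H₀

Derivation:
Compare p-value to α:
0.0205 < 0.05
Decision: reject H₀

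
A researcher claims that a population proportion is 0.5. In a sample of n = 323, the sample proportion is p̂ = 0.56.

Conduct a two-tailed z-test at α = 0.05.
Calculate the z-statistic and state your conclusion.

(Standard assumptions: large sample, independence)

H₀: p = 0.5, H₁: p ≠ 0.5
Standard error: SE = √(p₀(1-p₀)/n) = √(0.5×0.5/323) = 0.027821
z-statistic: z = (p̂ - p₀)/SE = (0.56 - 0.5)/0.027821 = 2.1566
Critical value: z_0.025 = ±1.960
p-value = 0.0310
Decision: reject H₀ at α = 0.05

Answer: z = 2.1566, reject H₀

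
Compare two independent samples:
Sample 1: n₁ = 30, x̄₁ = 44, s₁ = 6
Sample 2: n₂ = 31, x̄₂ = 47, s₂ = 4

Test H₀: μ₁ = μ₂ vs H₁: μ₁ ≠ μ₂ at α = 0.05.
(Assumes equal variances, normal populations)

Pooled variance: s²_p = [29×6² + 30×4²]/(59) = 25.8305
s_p = 5.0824
SE = s_p×√(1/n₁ + 1/n₂) = 5.0824×√(1/30 + 1/31) = 1.3016
t = (x̄₁ - x̄₂)/SE = (44 - 47)/1.3016 = -2.3049
df = 59, t-critical = ±2.001
Decision: reject H₀

Answer: t = -2.3049, reject H₀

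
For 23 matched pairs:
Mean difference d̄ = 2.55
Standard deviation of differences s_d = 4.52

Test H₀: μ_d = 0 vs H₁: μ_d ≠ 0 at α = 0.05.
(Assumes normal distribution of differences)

Answer: t = 2.7056, reject H₀

Derivation:
df = n - 1 = 22
SE = s_d/√n = 4.52/√23 = 0.9425
t = d̄/SE = 2.55/0.9425 = 2.7056
Critical value: t_{0.025,22} = ±2.074
p-value ≈ 0.0129
Decision: reject H₀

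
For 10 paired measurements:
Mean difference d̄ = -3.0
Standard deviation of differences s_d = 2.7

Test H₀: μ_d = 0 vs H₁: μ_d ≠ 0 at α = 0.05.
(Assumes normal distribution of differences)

df = n - 1 = 9
SE = s_d/√n = 2.7/√10 = 0.8538
t = d̄/SE = -3.0/0.8538 = -3.5137
Critical value: t_{0.025,9} = ±2.262
p-value ≈ 0.0066
Decision: reject H₀

Answer: t = -3.5137, reject H₀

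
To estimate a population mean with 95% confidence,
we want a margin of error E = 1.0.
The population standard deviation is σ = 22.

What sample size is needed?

Answer: n = 1860

Derivation:
z_0.025 = 1.960
n = (z×σ/E)² = (1.960×22/1.0)²
n = 1859.3344
Round up: n = 1860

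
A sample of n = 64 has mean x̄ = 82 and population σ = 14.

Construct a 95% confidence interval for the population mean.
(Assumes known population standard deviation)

Answer: (78.5700, 85.4300)

Derivation:
Confidence level: 95%, α = 0.05
z_0.025 = 1.960
SE = σ/√n = 14/√64 = 1.7500
Margin of error = 1.960 × 1.7500 = 3.4300
CI: x̄ ± margin = 82 ± 3.4300
CI: (78.5700, 85.4300)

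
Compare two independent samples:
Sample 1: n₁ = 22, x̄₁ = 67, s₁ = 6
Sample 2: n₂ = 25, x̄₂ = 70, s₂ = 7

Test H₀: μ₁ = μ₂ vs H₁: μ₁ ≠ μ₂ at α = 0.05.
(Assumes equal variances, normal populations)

Answer: t = -1.5663, fail to reject H₀

Derivation:
Pooled variance: s²_p = [21×6² + 24×7²]/(45) = 42.9333
s_p = 6.5524
SE = s_p×√(1/n₁ + 1/n₂) = 6.5524×√(1/22 + 1/25) = 1.9154
t = (x̄₁ - x̄₂)/SE = (67 - 70)/1.9154 = -1.5663
df = 45, t-critical = ±2.014
Decision: fail to reject H₀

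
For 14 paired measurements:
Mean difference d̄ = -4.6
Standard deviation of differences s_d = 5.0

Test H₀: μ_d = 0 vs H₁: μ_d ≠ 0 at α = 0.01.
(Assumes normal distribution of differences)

Answer: t = -3.4423, reject H₀

Derivation:
df = n - 1 = 13
SE = s_d/√n = 5.0/√14 = 1.3363
t = d̄/SE = -4.6/1.3363 = -3.4423
Critical value: t_{0.005,13} = ±3.012
p-value ≈ 0.0044
Decision: reject H₀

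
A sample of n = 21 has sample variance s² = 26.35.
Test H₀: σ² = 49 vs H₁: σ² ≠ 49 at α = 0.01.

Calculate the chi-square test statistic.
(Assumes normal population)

Answer: χ² = 10.7551, fail to reject H₀

Derivation:
df = n - 1 = 20
χ² = (n-1)s²/σ₀² = 20×26.35/49 = 10.7551
Critical values: χ²_{0.995,20} = 7.434, χ²_{0.005,20} = 39.997
Rejection region: χ² < 7.434 or χ² > 39.997
Decision: fail to reject H₀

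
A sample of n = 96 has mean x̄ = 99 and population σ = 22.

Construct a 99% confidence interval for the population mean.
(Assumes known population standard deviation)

Answer: (93.2158, 104.7842)

Derivation:
Confidence level: 99%, α = 0.01
z_0.005 = 2.576
SE = σ/√n = 22/√96 = 2.2454
Margin of error = 2.576 × 2.2454 = 5.7842
CI: x̄ ± margin = 99 ± 5.7842
CI: (93.2158, 104.7842)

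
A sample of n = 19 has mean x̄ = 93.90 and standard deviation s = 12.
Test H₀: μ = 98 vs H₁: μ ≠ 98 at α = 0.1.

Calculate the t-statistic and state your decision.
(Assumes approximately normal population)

Answer: t = -1.4893, fail to reject H₀

Derivation:
df = n - 1 = 18
SE = s/√n = 12/√19 = 2.7530
t = (x̄ - μ₀)/SE = (93.90 - 98)/2.7530 = -1.4893
Critical value: t_{0.05,18} = ±1.734
p-value ≈ 0.1537
Decision: fail to reject H₀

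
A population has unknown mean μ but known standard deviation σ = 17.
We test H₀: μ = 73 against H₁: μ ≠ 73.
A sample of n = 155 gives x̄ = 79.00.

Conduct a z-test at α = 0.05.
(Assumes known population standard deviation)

Answer: z = 4.3940, reject H₀

Derivation:
Standard error: SE = σ/√n = 17/√155 = 1.3655
z-statistic: z = (x̄ - μ₀)/SE = (79.00 - 73)/1.3655 = 4.3940
Critical value: ±1.960
p-value < 0.0001
Decision: reject H₀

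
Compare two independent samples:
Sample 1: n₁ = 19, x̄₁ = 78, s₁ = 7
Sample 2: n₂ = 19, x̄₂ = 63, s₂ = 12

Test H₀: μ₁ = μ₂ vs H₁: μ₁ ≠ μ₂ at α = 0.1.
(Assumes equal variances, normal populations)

Answer: t = 4.7065, reject H₀

Derivation:
Pooled variance: s²_p = [18×7² + 18×12²]/(36) = 96.5000
s_p = 9.8234
SE = s_p×√(1/n₁ + 1/n₂) = 9.8234×√(1/19 + 1/19) = 3.1871
t = (x̄₁ - x̄₂)/SE = (78 - 63)/3.1871 = 4.7065
df = 36, t-critical = ±1.688
Decision: reject H₀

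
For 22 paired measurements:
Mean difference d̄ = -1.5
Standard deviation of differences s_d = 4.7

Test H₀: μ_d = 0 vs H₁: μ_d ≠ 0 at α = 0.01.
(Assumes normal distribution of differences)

Answer: t = -1.4970, fail to reject H₀

Derivation:
df = n - 1 = 21
SE = s_d/√n = 4.7/√22 = 1.0020
t = d̄/SE = -1.5/1.0020 = -1.4970
Critical value: t_{0.005,21} = ±2.831
p-value ≈ 0.1493
Decision: fail to reject H₀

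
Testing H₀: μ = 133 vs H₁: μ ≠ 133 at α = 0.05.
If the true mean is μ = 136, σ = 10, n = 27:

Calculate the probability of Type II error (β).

Answer: β ≈ 0.6556

Derivation:
SE = σ/√n = 10/√27 = 1.9245
Critical values: μ₀ ± z_0.025×SE = 133 ± 1.960×1.9245
Acceptance region: (129.2280, 136.7720)
Under H₁ (μ = 136): z_high = (136.7720 - 136)/1.9245 = 0.4011, z_low = (129.2280 - 136)/1.9245 = -3.5188
β = P(not reject | H₁) = Φ(0.4011) - Φ(-3.5188) ≈ 0.6556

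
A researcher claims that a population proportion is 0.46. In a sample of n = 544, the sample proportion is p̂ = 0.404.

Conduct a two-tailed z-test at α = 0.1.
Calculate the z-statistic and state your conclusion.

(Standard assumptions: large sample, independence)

H₀: p = 0.46, H₁: p ≠ 0.46
Standard error: SE = √(p₀(1-p₀)/n) = √(0.46×0.54/544) = 0.021369
z-statistic: z = (p̂ - p₀)/SE = (0.404 - 0.46)/0.021369 = -2.6206
Critical value: z_0.05 = ±1.645
p-value = 0.0088
Decision: reject H₀ at α = 0.1

Answer: z = -2.6206, reject H₀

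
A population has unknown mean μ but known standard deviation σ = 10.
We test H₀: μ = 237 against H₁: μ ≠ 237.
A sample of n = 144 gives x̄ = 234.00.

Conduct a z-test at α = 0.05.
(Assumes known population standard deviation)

Answer: z = -3.6001, reject H₀

Derivation:
Standard error: SE = σ/√n = 10/√144 = 0.8333
z-statistic: z = (x̄ - μ₀)/SE = (234.00 - 237)/0.8333 = -3.6001
Critical value: ±1.960
p-value = 0.0003
Decision: reject H₀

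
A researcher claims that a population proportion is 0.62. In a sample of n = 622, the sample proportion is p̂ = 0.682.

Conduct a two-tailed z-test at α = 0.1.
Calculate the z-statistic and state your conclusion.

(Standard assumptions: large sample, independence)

Answer: z = 3.1857, reject H₀

Derivation:
H₀: p = 0.62, H₁: p ≠ 0.62
Standard error: SE = √(p₀(1-p₀)/n) = √(0.62×0.38/622) = 0.019462
z-statistic: z = (p̂ - p₀)/SE = (0.682 - 0.62)/0.019462 = 3.1857
Critical value: z_0.05 = ±1.645
p-value = 0.0014
Decision: reject H₀ at α = 0.1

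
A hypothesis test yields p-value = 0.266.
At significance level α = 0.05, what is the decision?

Compare p-value to α:
0.266 ≥ 0.05
Decision: fail to reject H₀

Answer: fail to reject H₀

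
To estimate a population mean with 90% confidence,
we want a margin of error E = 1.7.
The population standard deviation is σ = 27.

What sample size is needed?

Answer: n = 683

Derivation:
z_0.05 = 1.645
n = (z×σ/E)² = (1.645×27/1.7)²
n = 682.5925
Round up: n = 683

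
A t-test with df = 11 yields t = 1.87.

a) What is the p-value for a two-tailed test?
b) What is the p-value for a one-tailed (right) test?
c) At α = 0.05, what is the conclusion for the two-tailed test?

Answer: a) 0.0883, b) 0.0442, c) fail to reject H₀

Derivation:
Using t-distribution with df = 11:
a) Two-tailed: p = 2×P(T > 1.87) = 0.0883
b) One-tailed: p = P(T > 1.87) = 0.0442
c) 0.0883 ≥ 0.05, fail to reject H₀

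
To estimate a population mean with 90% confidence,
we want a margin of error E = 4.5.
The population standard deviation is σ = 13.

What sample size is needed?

z_0.05 = 1.645
n = (z×σ/E)² = (1.645×13/4.5)²
n = 22.5836
Round up: n = 23

Answer: n = 23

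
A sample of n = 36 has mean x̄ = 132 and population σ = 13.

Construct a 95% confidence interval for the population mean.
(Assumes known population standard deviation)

Answer: (127.7533, 136.2467)

Derivation:
Confidence level: 95%, α = 0.05
z_0.025 = 1.960
SE = σ/√n = 13/√36 = 2.1667
Margin of error = 1.960 × 2.1667 = 4.2467
CI: x̄ ± margin = 132 ± 4.2467
CI: (127.7533, 136.2467)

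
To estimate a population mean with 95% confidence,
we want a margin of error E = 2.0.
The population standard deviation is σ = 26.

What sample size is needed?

Answer: n = 650

Derivation:
z_0.025 = 1.960
n = (z×σ/E)² = (1.960×26/2.0)²
n = 649.2304
Round up: n = 650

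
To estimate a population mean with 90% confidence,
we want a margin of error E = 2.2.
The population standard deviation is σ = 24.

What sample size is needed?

z_0.05 = 1.645
n = (z×σ/E)² = (1.645×24/2.2)²
n = 322.0393
Round up: n = 323

Answer: n = 323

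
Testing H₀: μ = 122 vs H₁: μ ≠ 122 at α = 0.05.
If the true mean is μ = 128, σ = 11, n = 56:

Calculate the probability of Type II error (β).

Answer: β ≈ 0.0169

Derivation:
SE = σ/√n = 11/√56 = 1.4699
Critical values: μ₀ ± z_0.025×SE = 122 ± 1.960×1.4699
Acceptance region: (119.1190, 124.8810)
Under H₁ (μ = 128): z_high = (124.8810 - 128)/1.4699 = -2.1219, z_low = (119.1190 - 128)/1.4699 = -6.0419
β = P(not reject | H₁) = Φ(-2.1219) - Φ(-6.0419) ≈ 0.0169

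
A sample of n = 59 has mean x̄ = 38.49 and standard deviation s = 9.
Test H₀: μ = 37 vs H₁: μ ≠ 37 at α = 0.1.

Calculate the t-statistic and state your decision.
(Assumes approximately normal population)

df = n - 1 = 58
SE = s/√n = 9/√59 = 1.1717
t = (x̄ - μ₀)/SE = (38.49 - 37)/1.1717 = 1.2717
Critical value: t_{0.05,58} = ±1.672
p-value ≈ 0.2086
Decision: fail to reject H₀

Answer: t = 1.2717, fail to reject H₀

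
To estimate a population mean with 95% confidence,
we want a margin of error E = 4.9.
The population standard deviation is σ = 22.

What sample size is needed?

Answer: n = 78

Derivation:
z_0.025 = 1.960
n = (z×σ/E)² = (1.960×22/4.9)²
n = 77.4400
Round up: n = 78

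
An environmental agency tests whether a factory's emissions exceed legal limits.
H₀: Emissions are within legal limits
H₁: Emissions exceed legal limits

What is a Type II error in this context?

Type I error (α): Rejecting H₀ when H₀ is true
Type II error (β): Failing to reject H₀ when H₁ is true

Answer: Failing to cite a factory whose emissions actually exceed the limit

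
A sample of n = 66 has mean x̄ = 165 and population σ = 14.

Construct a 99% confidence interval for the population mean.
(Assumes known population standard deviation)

Confidence level: 99%, α = 0.01
z_0.005 = 2.576
SE = σ/√n = 14/√66 = 1.7233
Margin of error = 2.576 × 1.7233 = 4.4392
CI: x̄ ± margin = 165 ± 4.4392
CI: (160.5608, 169.4392)

Answer: (160.5608, 169.4392)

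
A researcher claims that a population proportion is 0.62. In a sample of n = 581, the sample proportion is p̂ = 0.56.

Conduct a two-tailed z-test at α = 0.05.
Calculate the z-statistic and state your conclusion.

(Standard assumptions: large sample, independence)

H₀: p = 0.62, H₁: p ≠ 0.62
Standard error: SE = √(p₀(1-p₀)/n) = √(0.62×0.38/581) = 0.020137
z-statistic: z = (p̂ - p₀)/SE = (0.56 - 0.62)/0.020137 = -2.9796
Critical value: z_0.025 = ±1.960
p-value = 0.0029
Decision: reject H₀ at α = 0.05

Answer: z = -2.9796, reject H₀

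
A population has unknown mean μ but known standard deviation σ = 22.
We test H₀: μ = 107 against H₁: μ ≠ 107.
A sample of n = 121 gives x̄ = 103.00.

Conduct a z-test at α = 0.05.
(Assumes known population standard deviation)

Answer: z = -2.0000, reject H₀

Derivation:
Standard error: SE = σ/√n = 22/√121 = 2.0000
z-statistic: z = (x̄ - μ₀)/SE = (103.00 - 107)/2.0000 = -2.0000
Critical value: ±1.960
p-value = 0.0455
Decision: reject H₀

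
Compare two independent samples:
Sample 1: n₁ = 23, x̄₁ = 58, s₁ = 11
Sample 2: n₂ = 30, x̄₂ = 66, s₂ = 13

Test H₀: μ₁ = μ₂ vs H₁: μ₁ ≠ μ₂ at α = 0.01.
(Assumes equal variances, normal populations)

Pooled variance: s²_p = [22×11² + 29×13²]/(51) = 148.2941
s_p = 12.1776
SE = s_p×√(1/n₁ + 1/n₂) = 12.1776×√(1/23 + 1/30) = 3.3750
t = (x̄₁ - x̄₂)/SE = (58 - 66)/3.3750 = -2.3704
df = 51, t-critical = ±2.676
Decision: fail to reject H₀

Answer: t = -2.3704, fail to reject H₀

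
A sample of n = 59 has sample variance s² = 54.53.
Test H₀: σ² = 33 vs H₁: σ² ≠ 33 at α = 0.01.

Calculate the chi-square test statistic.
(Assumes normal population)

df = n - 1 = 58
χ² = (n-1)s²/σ₀² = 58×54.53/33 = 95.8406
Critical values: χ²_{0.995,58} = 34.008, χ²_{0.005,58} = 89.477
Rejection region: χ² < 34.008 or χ² > 89.477
Decision: reject H₀

Answer: χ² = 95.8406, reject H₀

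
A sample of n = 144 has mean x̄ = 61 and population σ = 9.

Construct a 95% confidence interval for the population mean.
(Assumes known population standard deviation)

Answer: (59.5300, 62.4700)

Derivation:
Confidence level: 95%, α = 0.05
z_0.025 = 1.960
SE = σ/√n = 9/√144 = 0.7500
Margin of error = 1.960 × 0.7500 = 1.4700
CI: x̄ ± margin = 61 ± 1.4700
CI: (59.5300, 62.4700)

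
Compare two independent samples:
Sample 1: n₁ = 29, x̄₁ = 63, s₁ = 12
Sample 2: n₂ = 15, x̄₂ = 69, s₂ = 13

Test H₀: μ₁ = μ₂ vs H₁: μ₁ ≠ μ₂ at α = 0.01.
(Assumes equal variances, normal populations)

Pooled variance: s²_p = [28×12² + 14×13²]/(42) = 152.3333
s_p = 12.3423
SE = s_p×√(1/n₁ + 1/n₂) = 12.3423×√(1/29 + 1/15) = 3.9253
t = (x̄₁ - x̄₂)/SE = (63 - 69)/3.9253 = -1.5285
df = 42, t-critical = ±2.698
Decision: fail to reject H₀

Answer: t = -1.5285, fail to reject H₀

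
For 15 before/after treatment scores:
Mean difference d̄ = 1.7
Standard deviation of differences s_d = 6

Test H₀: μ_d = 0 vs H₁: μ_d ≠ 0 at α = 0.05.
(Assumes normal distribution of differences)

Answer: t = 1.0973, fail to reject H₀

Derivation:
df = n - 1 = 14
SE = s_d/√n = 6/√15 = 1.5492
t = d̄/SE = 1.7/1.5492 = 1.0973
Critical value: t_{0.025,14} = ±2.145
p-value ≈ 0.2910
Decision: fail to reject H₀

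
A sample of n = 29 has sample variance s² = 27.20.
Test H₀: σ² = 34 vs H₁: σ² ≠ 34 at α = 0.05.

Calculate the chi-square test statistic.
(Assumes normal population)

Answer: χ² = 22.4000, fail to reject H₀

Derivation:
df = n - 1 = 28
χ² = (n-1)s²/σ₀² = 28×27.20/34 = 22.4000
Critical values: χ²_{0.975,28} = 15.308, χ²_{0.025,28} = 44.461
Rejection region: χ² < 15.308 or χ² > 44.461
Decision: fail to reject H₀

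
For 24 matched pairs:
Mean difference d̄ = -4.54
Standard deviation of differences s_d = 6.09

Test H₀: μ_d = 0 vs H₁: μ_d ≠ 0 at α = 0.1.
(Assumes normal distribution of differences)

df = n - 1 = 23
SE = s_d/√n = 6.09/√24 = 1.2431
t = d̄/SE = -4.54/1.2431 = -3.6522
Critical value: t_{0.05,23} = ±1.714
p-value ≈ 0.0013
Decision: reject H₀

Answer: t = -3.6522, reject H₀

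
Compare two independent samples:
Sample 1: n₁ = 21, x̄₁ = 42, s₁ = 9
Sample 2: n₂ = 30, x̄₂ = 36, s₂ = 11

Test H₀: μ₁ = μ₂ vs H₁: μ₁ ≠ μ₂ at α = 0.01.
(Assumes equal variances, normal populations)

Answer: t = 2.0612, fail to reject H₀

Derivation:
Pooled variance: s²_p = [20×9² + 29×11²]/(49) = 104.6735
s_p = 10.2310
SE = s_p×√(1/n₁ + 1/n₂) = 10.2310×√(1/21 + 1/30) = 2.9109
t = (x̄₁ - x̄₂)/SE = (42 - 36)/2.9109 = 2.0612
df = 49, t-critical = ±2.680
Decision: fail to reject H₀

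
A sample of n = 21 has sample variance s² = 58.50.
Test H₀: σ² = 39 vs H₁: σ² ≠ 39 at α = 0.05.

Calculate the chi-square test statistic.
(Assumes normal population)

df = n - 1 = 20
χ² = (n-1)s²/σ₀² = 20×58.50/39 = 30.0000
Critical values: χ²_{0.975,20} = 9.591, χ²_{0.025,20} = 34.170
Rejection region: χ² < 9.591 or χ² > 34.170
Decision: fail to reject H₀

Answer: χ² = 30.0000, fail to reject H₀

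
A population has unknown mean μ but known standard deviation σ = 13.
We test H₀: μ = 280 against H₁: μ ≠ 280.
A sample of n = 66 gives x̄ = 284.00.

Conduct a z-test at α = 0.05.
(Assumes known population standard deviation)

Standard error: SE = σ/√n = 13/√66 = 1.6002
z-statistic: z = (x̄ - μ₀)/SE = (284.00 - 280)/1.6002 = 2.4997
Critical value: ±1.960
p-value = 0.0124
Decision: reject H₀

Answer: z = 2.4997, reject H₀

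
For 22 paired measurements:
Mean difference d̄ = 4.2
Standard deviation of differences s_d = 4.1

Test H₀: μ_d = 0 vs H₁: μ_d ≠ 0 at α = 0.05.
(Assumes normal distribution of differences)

df = n - 1 = 21
SE = s_d/√n = 4.1/√22 = 0.8741
t = d̄/SE = 4.2/0.8741 = 4.8049
Critical value: t_{0.025,21} = ±2.080
p-value ≈ 0.0001
Decision: reject H₀

Answer: t = 4.8049, reject H₀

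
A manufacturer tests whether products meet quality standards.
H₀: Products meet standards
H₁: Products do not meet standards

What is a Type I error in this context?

Answer: Rejecting good products that actually meet standards

Derivation:
Type I error: rejecting H₀ when it is actually true (false positive).
Type II error: failing to reject H₀ when H₁ is actually true (false negative).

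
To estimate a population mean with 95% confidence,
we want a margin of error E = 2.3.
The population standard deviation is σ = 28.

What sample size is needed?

z_0.025 = 1.960
n = (z×σ/E)² = (1.960×28/2.3)²
n = 569.3411
Round up: n = 570

Answer: n = 570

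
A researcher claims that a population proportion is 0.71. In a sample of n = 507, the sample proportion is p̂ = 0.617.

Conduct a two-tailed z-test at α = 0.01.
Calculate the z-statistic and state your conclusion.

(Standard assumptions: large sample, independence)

Answer: z = -4.6149, reject H₀

Derivation:
H₀: p = 0.71, H₁: p ≠ 0.71
Standard error: SE = √(p₀(1-p₀)/n) = √(0.71×0.29/507) = 0.020152
z-statistic: z = (p̂ - p₀)/SE = (0.617 - 0.71)/0.020152 = -4.6149
Critical value: z_0.005 = ±2.576
p-value < 0.0001
Decision: reject H₀ at α = 0.01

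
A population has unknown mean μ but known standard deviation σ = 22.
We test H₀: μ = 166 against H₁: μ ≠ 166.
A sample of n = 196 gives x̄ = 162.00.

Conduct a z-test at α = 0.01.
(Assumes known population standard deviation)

Standard error: SE = σ/√n = 22/√196 = 1.5714
z-statistic: z = (x̄ - μ₀)/SE = (162.00 - 166)/1.5714 = -2.5455
Critical value: ±2.576
p-value = 0.0109
Decision: fail to reject H₀

Answer: z = -2.5455, fail to reject H₀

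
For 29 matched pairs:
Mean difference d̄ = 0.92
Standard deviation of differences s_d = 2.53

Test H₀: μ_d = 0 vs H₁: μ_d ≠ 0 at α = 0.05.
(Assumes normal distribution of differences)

Answer: t = 1.9583, fail to reject H₀

Derivation:
df = n - 1 = 28
SE = s_d/√n = 2.53/√29 = 0.4698
t = d̄/SE = 0.92/0.4698 = 1.9583
Critical value: t_{0.025,28} = ±2.048
p-value ≈ 0.0602
Decision: fail to reject H₀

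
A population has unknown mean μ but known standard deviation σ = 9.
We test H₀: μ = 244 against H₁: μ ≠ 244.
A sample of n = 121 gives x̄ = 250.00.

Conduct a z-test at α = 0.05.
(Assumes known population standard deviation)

Answer: z = 7.3332, reject H₀

Derivation:
Standard error: SE = σ/√n = 9/√121 = 0.8182
z-statistic: z = (x̄ - μ₀)/SE = (250.00 - 244)/0.8182 = 7.3332
Critical value: ±1.960
p-value < 0.0001
Decision: reject H₀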